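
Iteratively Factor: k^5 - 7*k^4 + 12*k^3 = (k)*(k^4 - 7*k^3 + 12*k^2) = k^2*(k^3 - 7*k^2 + 12*k) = k^2*(k - 3)*(k^2 - 4*k) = k^3*(k - 3)*(k - 4)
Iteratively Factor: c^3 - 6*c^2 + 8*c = (c - 2)*(c^2 - 4*c) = c*(c - 2)*(c - 4)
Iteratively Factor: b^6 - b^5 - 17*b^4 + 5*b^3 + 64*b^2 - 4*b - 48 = (b + 3)*(b^5 - 4*b^4 - 5*b^3 + 20*b^2 + 4*b - 16) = (b + 2)*(b + 3)*(b^4 - 6*b^3 + 7*b^2 + 6*b - 8) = (b + 1)*(b + 2)*(b + 3)*(b^3 - 7*b^2 + 14*b - 8) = (b - 4)*(b + 1)*(b + 2)*(b + 3)*(b^2 - 3*b + 2) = (b - 4)*(b - 1)*(b + 1)*(b + 2)*(b + 3)*(b - 2)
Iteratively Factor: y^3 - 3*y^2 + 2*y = (y - 2)*(y^2 - y) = y*(y - 2)*(y - 1)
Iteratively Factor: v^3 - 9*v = (v + 3)*(v^2 - 3*v) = (v - 3)*(v + 3)*(v)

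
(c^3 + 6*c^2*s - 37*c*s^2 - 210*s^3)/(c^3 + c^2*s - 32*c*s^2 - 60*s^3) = (c + 7*s)/(c + 2*s)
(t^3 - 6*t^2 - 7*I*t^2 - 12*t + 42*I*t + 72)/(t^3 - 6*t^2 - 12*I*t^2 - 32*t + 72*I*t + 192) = (t - 3*I)/(t - 8*I)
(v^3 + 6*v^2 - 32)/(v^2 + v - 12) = (v^2 + 2*v - 8)/(v - 3)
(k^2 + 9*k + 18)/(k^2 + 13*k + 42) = (k + 3)/(k + 7)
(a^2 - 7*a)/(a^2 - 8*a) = (a - 7)/(a - 8)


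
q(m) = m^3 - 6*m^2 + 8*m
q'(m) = 3*m^2 - 12*m + 8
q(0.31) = 1.93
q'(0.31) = 4.57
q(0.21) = 1.42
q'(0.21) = 5.61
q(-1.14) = -18.40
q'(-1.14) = 25.58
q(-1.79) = -39.28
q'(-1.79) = 39.09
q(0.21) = 1.42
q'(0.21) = 5.61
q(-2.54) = -75.42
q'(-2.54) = 57.83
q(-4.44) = -241.33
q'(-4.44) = 120.42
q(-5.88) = -457.78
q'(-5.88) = 182.28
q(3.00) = -3.00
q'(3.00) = -1.00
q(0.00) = 0.00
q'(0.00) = 8.00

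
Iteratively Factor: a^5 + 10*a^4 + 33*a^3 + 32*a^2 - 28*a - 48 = (a - 1)*(a^4 + 11*a^3 + 44*a^2 + 76*a + 48) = (a - 1)*(a + 2)*(a^3 + 9*a^2 + 26*a + 24) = (a - 1)*(a + 2)*(a + 4)*(a^2 + 5*a + 6) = (a - 1)*(a + 2)*(a + 3)*(a + 4)*(a + 2)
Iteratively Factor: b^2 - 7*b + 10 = (b - 2)*(b - 5)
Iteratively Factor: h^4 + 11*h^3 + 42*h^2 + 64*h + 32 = (h + 1)*(h^3 + 10*h^2 + 32*h + 32) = (h + 1)*(h + 4)*(h^2 + 6*h + 8) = (h + 1)*(h + 4)^2*(h + 2)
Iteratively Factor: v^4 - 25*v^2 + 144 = (v + 3)*(v^3 - 3*v^2 - 16*v + 48) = (v - 4)*(v + 3)*(v^2 + v - 12) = (v - 4)*(v + 3)*(v + 4)*(v - 3)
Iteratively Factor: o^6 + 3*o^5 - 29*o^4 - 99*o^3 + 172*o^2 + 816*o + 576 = (o + 4)*(o^5 - o^4 - 25*o^3 + o^2 + 168*o + 144) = (o - 4)*(o + 4)*(o^4 + 3*o^3 - 13*o^2 - 51*o - 36) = (o - 4)*(o + 1)*(o + 4)*(o^3 + 2*o^2 - 15*o - 36) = (o - 4)*(o + 1)*(o + 3)*(o + 4)*(o^2 - o - 12) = (o - 4)^2*(o + 1)*(o + 3)*(o + 4)*(o + 3)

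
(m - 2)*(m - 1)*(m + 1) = m^3 - 2*m^2 - m + 2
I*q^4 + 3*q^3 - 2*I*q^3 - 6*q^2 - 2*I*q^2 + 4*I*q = q*(q - 2)*(q - 2*I)*(I*q + 1)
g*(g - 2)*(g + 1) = g^3 - g^2 - 2*g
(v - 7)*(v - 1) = v^2 - 8*v + 7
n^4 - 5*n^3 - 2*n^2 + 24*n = n*(n - 4)*(n - 3)*(n + 2)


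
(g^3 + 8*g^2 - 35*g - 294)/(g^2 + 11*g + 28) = (g^2 + g - 42)/(g + 4)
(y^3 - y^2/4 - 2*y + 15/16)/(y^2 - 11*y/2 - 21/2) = (8*y^2 - 14*y + 5)/(8*(y - 7))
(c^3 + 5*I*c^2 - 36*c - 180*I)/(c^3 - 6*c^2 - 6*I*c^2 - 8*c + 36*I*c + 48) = (c^2 + c*(6 + 5*I) + 30*I)/(c^2 - 6*I*c - 8)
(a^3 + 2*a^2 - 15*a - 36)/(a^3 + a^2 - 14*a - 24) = (a + 3)/(a + 2)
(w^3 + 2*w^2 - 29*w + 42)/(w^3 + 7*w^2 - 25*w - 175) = (w^2 - 5*w + 6)/(w^2 - 25)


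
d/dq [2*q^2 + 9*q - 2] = 4*q + 9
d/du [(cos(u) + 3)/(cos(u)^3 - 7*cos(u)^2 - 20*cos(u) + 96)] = (-81*cos(u)/2 + cos(2*u) + cos(3*u)/2 - 155)*sin(u)/(cos(u)^3 - 7*cos(u)^2 - 20*cos(u) + 96)^2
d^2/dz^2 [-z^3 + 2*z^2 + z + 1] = 4 - 6*z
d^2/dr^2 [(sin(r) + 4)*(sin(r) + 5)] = -9*sin(r) + 2*cos(2*r)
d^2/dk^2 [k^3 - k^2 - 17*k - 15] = 6*k - 2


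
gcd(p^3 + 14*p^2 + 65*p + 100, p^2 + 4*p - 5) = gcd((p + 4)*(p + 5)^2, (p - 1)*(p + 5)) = p + 5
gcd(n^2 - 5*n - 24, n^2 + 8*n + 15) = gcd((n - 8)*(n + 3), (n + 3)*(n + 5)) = n + 3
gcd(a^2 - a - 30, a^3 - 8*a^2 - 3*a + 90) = a - 6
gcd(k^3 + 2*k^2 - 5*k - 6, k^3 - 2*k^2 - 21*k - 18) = k^2 + 4*k + 3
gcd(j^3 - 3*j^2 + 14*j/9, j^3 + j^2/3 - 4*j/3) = j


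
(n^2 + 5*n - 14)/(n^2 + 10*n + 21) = (n - 2)/(n + 3)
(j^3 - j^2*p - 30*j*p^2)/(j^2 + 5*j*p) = j - 6*p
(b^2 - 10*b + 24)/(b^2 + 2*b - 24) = (b - 6)/(b + 6)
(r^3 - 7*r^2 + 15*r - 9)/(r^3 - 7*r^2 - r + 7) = (r^2 - 6*r + 9)/(r^2 - 6*r - 7)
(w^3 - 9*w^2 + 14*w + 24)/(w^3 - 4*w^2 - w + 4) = (w - 6)/(w - 1)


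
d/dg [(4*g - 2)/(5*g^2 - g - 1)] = 2*(-10*g^2 + 10*g - 3)/(25*g^4 - 10*g^3 - 9*g^2 + 2*g + 1)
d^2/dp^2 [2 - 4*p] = 0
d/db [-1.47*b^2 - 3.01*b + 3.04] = -2.94*b - 3.01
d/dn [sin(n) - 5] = cos(n)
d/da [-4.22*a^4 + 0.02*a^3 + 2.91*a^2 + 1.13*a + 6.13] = -16.88*a^3 + 0.06*a^2 + 5.82*a + 1.13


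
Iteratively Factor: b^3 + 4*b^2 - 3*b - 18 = (b + 3)*(b^2 + b - 6) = (b + 3)^2*(b - 2)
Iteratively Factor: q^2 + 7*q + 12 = (q + 3)*(q + 4)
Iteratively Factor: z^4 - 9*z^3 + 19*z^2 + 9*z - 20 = (z - 1)*(z^3 - 8*z^2 + 11*z + 20) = (z - 4)*(z - 1)*(z^2 - 4*z - 5) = (z - 5)*(z - 4)*(z - 1)*(z + 1)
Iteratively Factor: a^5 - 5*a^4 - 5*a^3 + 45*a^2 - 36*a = (a - 1)*(a^4 - 4*a^3 - 9*a^2 + 36*a) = (a - 3)*(a - 1)*(a^3 - a^2 - 12*a) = (a - 4)*(a - 3)*(a - 1)*(a^2 + 3*a) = (a - 4)*(a - 3)*(a - 1)*(a + 3)*(a)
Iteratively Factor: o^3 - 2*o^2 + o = (o - 1)*(o^2 - o) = (o - 1)^2*(o)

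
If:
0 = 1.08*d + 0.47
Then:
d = -0.44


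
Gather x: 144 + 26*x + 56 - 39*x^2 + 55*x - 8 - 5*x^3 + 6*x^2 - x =-5*x^3 - 33*x^2 + 80*x + 192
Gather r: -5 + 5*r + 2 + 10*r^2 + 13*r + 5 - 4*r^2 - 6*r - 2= 6*r^2 + 12*r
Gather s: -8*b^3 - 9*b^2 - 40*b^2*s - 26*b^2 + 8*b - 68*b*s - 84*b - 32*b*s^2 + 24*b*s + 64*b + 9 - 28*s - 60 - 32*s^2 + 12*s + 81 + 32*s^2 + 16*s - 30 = -8*b^3 - 35*b^2 - 32*b*s^2 - 12*b + s*(-40*b^2 - 44*b)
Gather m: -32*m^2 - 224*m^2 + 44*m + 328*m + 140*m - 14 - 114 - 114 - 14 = -256*m^2 + 512*m - 256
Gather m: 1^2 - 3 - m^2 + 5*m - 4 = -m^2 + 5*m - 6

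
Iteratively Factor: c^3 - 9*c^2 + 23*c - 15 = (c - 5)*(c^2 - 4*c + 3) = (c - 5)*(c - 3)*(c - 1)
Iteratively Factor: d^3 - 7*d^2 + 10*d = (d)*(d^2 - 7*d + 10) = d*(d - 2)*(d - 5)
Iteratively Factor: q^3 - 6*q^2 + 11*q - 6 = (q - 3)*(q^2 - 3*q + 2) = (q - 3)*(q - 1)*(q - 2)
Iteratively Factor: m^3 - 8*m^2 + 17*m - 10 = (m - 1)*(m^2 - 7*m + 10) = (m - 2)*(m - 1)*(m - 5)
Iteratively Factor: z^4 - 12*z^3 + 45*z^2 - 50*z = (z - 5)*(z^3 - 7*z^2 + 10*z) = (z - 5)^2*(z^2 - 2*z) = (z - 5)^2*(z - 2)*(z)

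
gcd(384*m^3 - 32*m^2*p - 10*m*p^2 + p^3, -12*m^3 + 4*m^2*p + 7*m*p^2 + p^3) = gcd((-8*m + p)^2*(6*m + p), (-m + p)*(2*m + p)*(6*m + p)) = 6*m + p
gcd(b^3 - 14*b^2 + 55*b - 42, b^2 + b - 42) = b - 6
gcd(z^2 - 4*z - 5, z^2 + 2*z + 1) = z + 1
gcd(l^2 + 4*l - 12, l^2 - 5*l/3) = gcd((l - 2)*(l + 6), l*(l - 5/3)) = 1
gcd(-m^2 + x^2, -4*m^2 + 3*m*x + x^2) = -m + x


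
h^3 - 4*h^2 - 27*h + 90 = (h - 6)*(h - 3)*(h + 5)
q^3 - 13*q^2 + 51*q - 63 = (q - 7)*(q - 3)^2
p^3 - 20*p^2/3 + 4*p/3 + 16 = (p - 6)*(p - 2)*(p + 4/3)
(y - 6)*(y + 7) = y^2 + y - 42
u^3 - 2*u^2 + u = u*(u - 1)^2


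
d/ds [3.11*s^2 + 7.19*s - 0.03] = 6.22*s + 7.19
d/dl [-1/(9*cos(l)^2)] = -2*sin(l)/(9*cos(l)^3)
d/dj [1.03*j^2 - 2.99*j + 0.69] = 2.06*j - 2.99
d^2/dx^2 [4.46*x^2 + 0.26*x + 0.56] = 8.92000000000000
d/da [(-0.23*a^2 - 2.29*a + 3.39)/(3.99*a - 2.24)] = (-0.9177*a^2 + 1.0304*a - 8.3965)/(15.9201*a^2 - 17.8752*a + 5.0176)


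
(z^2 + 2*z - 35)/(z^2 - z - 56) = (z - 5)/(z - 8)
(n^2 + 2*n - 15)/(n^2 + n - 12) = (n + 5)/(n + 4)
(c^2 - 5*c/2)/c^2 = (c - 5/2)/c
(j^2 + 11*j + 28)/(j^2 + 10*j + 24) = (j + 7)/(j + 6)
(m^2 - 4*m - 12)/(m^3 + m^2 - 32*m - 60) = 1/(m + 5)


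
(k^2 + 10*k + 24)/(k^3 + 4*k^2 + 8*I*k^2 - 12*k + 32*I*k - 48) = (k + 6)/(k^2 + 8*I*k - 12)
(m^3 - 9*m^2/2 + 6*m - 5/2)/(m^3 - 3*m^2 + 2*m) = (2*m^2 - 7*m + 5)/(2*m*(m - 2))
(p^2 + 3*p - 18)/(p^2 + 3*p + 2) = (p^2 + 3*p - 18)/(p^2 + 3*p + 2)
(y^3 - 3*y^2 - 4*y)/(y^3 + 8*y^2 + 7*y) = (y - 4)/(y + 7)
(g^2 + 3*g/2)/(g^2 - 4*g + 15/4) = 2*g*(2*g + 3)/(4*g^2 - 16*g + 15)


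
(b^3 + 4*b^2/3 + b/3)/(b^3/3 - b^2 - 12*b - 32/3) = b*(3*b + 1)/(b^2 - 4*b - 32)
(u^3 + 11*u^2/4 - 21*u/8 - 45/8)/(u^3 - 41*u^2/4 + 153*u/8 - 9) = (4*u^2 + 17*u + 15)/(4*u^2 - 35*u + 24)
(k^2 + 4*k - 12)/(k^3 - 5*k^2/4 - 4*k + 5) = 4*(k + 6)/(4*k^2 + 3*k - 10)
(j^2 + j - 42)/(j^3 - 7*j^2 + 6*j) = (j + 7)/(j*(j - 1))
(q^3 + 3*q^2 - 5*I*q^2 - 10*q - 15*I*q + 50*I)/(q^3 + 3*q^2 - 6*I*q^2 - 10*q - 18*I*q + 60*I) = (q - 5*I)/(q - 6*I)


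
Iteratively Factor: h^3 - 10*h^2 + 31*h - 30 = (h - 5)*(h^2 - 5*h + 6) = (h - 5)*(h - 3)*(h - 2)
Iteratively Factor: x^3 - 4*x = (x + 2)*(x^2 - 2*x) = x*(x + 2)*(x - 2)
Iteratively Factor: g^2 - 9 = (g - 3)*(g + 3)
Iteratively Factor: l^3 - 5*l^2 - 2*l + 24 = (l + 2)*(l^2 - 7*l + 12) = (l - 4)*(l + 2)*(l - 3)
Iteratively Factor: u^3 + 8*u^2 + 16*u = (u)*(u^2 + 8*u + 16) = u*(u + 4)*(u + 4)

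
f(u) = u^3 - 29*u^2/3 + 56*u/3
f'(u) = 3*u^2 - 58*u/3 + 56/3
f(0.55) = 7.51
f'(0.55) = 8.94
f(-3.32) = -205.12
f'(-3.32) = 115.92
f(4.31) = -19.05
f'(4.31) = -8.93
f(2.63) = 0.42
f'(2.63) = -11.43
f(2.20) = 4.93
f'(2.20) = -9.35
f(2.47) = 2.20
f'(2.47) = -10.78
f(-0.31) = -6.75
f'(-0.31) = 24.95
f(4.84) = -22.72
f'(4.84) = -4.63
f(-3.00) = -170.00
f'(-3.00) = 103.67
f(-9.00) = -1680.00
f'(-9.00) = 435.67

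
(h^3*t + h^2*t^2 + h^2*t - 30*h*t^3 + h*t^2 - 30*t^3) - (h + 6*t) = h^3*t + h^2*t^2 + h^2*t - 30*h*t^3 + h*t^2 - h - 30*t^3 - 6*t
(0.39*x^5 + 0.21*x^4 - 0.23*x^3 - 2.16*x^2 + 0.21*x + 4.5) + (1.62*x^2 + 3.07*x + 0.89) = 0.39*x^5 + 0.21*x^4 - 0.23*x^3 - 0.54*x^2 + 3.28*x + 5.39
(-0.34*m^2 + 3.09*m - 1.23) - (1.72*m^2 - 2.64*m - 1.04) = -2.06*m^2 + 5.73*m - 0.19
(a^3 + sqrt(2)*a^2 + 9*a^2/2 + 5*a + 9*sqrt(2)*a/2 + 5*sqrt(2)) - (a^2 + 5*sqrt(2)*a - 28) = a^3 + sqrt(2)*a^2 + 7*a^2/2 - sqrt(2)*a/2 + 5*a + 5*sqrt(2) + 28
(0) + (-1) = -1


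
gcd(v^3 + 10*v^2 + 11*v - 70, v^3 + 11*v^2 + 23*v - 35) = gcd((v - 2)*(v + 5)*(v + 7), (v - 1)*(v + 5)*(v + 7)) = v^2 + 12*v + 35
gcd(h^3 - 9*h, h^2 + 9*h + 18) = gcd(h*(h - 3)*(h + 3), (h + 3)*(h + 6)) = h + 3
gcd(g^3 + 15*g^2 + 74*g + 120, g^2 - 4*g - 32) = g + 4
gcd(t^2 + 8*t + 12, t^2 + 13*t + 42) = t + 6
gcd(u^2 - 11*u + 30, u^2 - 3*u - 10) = u - 5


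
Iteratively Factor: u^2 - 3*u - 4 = (u - 4)*(u + 1)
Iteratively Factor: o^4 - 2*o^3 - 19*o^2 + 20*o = (o - 1)*(o^3 - o^2 - 20*o) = (o - 1)*(o + 4)*(o^2 - 5*o) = o*(o - 1)*(o + 4)*(o - 5)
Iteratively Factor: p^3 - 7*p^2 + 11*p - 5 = (p - 5)*(p^2 - 2*p + 1) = (p - 5)*(p - 1)*(p - 1)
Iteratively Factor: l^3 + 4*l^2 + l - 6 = (l - 1)*(l^2 + 5*l + 6) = (l - 1)*(l + 3)*(l + 2)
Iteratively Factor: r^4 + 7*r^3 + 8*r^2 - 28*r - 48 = (r + 4)*(r^3 + 3*r^2 - 4*r - 12) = (r + 3)*(r + 4)*(r^2 - 4) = (r - 2)*(r + 3)*(r + 4)*(r + 2)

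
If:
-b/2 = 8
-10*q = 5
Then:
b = -16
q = -1/2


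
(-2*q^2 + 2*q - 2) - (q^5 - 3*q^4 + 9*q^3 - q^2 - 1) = -q^5 + 3*q^4 - 9*q^3 - q^2 + 2*q - 1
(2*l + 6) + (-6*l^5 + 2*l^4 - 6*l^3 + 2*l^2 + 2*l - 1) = -6*l^5 + 2*l^4 - 6*l^3 + 2*l^2 + 4*l + 5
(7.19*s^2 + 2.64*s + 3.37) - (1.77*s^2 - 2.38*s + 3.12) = 5.42*s^2 + 5.02*s + 0.25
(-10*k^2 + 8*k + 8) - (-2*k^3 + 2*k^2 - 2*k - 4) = 2*k^3 - 12*k^2 + 10*k + 12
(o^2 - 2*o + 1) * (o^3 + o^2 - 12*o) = o^5 - o^4 - 13*o^3 + 25*o^2 - 12*o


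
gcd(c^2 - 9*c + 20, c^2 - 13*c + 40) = c - 5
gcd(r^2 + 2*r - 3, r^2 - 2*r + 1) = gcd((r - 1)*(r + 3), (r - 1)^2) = r - 1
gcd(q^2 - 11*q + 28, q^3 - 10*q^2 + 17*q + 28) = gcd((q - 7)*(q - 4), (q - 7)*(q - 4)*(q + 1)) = q^2 - 11*q + 28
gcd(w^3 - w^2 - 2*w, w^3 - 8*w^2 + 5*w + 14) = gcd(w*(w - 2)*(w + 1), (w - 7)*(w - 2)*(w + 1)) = w^2 - w - 2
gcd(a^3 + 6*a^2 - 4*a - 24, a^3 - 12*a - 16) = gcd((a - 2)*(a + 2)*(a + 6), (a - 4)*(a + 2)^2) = a + 2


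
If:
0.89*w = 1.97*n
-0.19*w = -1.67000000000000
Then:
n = 3.97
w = 8.79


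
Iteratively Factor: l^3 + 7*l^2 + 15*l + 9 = (l + 3)*(l^2 + 4*l + 3) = (l + 1)*(l + 3)*(l + 3)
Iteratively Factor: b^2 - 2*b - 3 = (b + 1)*(b - 3)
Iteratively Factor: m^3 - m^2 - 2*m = (m)*(m^2 - m - 2) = m*(m - 2)*(m + 1)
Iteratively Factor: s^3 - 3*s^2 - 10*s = (s - 5)*(s^2 + 2*s) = (s - 5)*(s + 2)*(s)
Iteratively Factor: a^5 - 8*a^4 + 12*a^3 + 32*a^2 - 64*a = (a)*(a^4 - 8*a^3 + 12*a^2 + 32*a - 64) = a*(a - 4)*(a^3 - 4*a^2 - 4*a + 16) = a*(a - 4)^2*(a^2 - 4) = a*(a - 4)^2*(a + 2)*(a - 2)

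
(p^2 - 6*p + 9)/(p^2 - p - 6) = (p - 3)/(p + 2)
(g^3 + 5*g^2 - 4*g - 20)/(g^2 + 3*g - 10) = g + 2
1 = 1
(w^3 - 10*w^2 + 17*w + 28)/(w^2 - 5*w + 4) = (w^2 - 6*w - 7)/(w - 1)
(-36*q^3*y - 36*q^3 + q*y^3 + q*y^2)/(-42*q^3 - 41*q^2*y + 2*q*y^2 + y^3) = q*(6*q*y + 6*q + y^2 + y)/(7*q^2 + 8*q*y + y^2)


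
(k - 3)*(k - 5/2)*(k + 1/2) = k^3 - 5*k^2 + 19*k/4 + 15/4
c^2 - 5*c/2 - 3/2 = (c - 3)*(c + 1/2)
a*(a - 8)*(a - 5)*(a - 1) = a^4 - 14*a^3 + 53*a^2 - 40*a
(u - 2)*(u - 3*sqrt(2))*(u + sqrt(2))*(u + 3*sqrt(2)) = u^4 - 2*u^3 + sqrt(2)*u^3 - 18*u^2 - 2*sqrt(2)*u^2 - 18*sqrt(2)*u + 36*u + 36*sqrt(2)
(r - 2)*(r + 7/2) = r^2 + 3*r/2 - 7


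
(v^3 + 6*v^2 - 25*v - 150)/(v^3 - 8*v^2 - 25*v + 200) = (v + 6)/(v - 8)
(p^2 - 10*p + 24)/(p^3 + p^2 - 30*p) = (p^2 - 10*p + 24)/(p*(p^2 + p - 30))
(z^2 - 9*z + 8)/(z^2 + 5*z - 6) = (z - 8)/(z + 6)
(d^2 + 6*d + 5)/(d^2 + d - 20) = (d + 1)/(d - 4)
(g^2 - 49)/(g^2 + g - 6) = (g^2 - 49)/(g^2 + g - 6)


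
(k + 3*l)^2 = k^2 + 6*k*l + 9*l^2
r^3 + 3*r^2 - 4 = (r - 1)*(r + 2)^2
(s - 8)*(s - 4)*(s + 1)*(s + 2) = s^4 - 9*s^3 - 2*s^2 + 72*s + 64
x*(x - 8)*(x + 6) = x^3 - 2*x^2 - 48*x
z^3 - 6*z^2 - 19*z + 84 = (z - 7)*(z - 3)*(z + 4)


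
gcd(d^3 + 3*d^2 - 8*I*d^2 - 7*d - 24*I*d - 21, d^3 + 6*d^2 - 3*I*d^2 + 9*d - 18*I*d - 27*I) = d + 3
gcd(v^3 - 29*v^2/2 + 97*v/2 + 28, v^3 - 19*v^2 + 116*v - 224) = v^2 - 15*v + 56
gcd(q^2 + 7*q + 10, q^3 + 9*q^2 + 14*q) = q + 2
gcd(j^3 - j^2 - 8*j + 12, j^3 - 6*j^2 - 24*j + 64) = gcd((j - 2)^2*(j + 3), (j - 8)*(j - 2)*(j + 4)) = j - 2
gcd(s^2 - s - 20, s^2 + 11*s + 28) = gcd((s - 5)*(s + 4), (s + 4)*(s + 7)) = s + 4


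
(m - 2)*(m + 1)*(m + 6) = m^3 + 5*m^2 - 8*m - 12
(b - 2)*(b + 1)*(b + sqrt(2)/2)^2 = b^4 - b^3 + sqrt(2)*b^3 - 3*b^2/2 - sqrt(2)*b^2 - 2*sqrt(2)*b - b/2 - 1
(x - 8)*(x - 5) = x^2 - 13*x + 40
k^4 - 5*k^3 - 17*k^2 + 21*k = k*(k - 7)*(k - 1)*(k + 3)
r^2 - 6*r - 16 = (r - 8)*(r + 2)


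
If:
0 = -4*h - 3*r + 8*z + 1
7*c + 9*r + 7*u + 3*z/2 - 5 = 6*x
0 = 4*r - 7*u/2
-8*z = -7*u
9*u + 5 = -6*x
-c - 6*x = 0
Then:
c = 2015/1411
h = -1039/5644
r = -490/1411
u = -560/1411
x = -2015/8466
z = -490/1411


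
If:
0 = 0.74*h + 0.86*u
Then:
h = -1.16216216216216*u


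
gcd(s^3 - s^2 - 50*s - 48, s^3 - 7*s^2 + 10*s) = 1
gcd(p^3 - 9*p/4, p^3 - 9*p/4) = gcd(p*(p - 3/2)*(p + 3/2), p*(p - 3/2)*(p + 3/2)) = p^3 - 9*p/4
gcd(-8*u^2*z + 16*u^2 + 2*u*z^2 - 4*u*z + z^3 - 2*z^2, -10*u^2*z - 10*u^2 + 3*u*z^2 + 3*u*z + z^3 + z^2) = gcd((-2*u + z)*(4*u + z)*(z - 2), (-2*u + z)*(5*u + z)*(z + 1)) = -2*u + z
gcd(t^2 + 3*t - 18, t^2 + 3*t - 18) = t^2 + 3*t - 18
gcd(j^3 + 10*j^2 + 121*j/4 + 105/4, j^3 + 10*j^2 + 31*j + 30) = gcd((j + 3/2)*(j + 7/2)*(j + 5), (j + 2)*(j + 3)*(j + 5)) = j + 5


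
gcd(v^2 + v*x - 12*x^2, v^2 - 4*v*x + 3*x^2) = -v + 3*x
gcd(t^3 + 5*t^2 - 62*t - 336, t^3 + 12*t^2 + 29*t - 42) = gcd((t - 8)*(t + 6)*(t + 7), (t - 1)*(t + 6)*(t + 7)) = t^2 + 13*t + 42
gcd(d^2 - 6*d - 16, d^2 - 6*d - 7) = 1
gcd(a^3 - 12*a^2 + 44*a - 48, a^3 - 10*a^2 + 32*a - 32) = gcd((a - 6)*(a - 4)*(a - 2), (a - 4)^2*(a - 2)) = a^2 - 6*a + 8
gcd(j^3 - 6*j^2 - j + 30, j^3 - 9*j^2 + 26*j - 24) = j - 3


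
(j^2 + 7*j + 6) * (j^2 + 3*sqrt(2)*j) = j^4 + 3*sqrt(2)*j^3 + 7*j^3 + 6*j^2 + 21*sqrt(2)*j^2 + 18*sqrt(2)*j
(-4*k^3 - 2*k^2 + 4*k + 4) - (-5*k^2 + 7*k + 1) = -4*k^3 + 3*k^2 - 3*k + 3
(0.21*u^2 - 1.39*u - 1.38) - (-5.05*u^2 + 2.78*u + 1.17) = 5.26*u^2 - 4.17*u - 2.55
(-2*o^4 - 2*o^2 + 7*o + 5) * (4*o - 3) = -8*o^5 + 6*o^4 - 8*o^3 + 34*o^2 - o - 15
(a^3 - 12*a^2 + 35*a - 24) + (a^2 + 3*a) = a^3 - 11*a^2 + 38*a - 24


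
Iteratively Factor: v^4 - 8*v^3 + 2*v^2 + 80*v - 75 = (v + 3)*(v^3 - 11*v^2 + 35*v - 25) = (v - 5)*(v + 3)*(v^2 - 6*v + 5) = (v - 5)*(v - 1)*(v + 3)*(v - 5)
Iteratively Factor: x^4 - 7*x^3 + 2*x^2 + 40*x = (x + 2)*(x^3 - 9*x^2 + 20*x) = (x - 4)*(x + 2)*(x^2 - 5*x) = (x - 5)*(x - 4)*(x + 2)*(x)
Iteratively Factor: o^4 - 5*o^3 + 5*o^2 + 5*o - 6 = (o - 2)*(o^3 - 3*o^2 - o + 3) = (o - 2)*(o + 1)*(o^2 - 4*o + 3) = (o - 2)*(o - 1)*(o + 1)*(o - 3)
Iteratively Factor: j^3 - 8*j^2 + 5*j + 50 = (j + 2)*(j^2 - 10*j + 25) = (j - 5)*(j + 2)*(j - 5)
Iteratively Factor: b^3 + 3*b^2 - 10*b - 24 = (b - 3)*(b^2 + 6*b + 8) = (b - 3)*(b + 4)*(b + 2)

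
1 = 1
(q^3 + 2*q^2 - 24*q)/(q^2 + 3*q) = (q^2 + 2*q - 24)/(q + 3)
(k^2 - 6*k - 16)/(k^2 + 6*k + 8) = (k - 8)/(k + 4)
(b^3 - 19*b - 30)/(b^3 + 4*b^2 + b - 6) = (b - 5)/(b - 1)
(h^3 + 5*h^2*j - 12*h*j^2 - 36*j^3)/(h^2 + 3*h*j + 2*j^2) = (h^2 + 3*h*j - 18*j^2)/(h + j)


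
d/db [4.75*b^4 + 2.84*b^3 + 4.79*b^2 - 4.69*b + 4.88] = 19.0*b^3 + 8.52*b^2 + 9.58*b - 4.69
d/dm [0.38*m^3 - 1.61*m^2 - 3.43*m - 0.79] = 1.14*m^2 - 3.22*m - 3.43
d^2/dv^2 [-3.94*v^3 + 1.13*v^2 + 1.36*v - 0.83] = 2.26 - 23.64*v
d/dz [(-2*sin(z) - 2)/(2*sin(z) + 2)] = 0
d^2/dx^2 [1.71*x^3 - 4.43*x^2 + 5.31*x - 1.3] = 10.26*x - 8.86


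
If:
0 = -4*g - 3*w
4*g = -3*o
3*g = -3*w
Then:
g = 0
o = 0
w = 0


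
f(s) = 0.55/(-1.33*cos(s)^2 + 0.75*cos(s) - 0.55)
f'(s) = 0.55*(-2.66*sin(s)*cos(s) + 0.75*sin(s))/(-1.33*cos(s)^2 + 0.75*cos(s) - 0.55)^2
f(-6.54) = -0.51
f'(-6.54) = 0.22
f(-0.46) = -0.58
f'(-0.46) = 0.45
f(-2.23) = -0.36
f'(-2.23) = -0.45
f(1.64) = -0.90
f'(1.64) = 1.39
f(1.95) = -0.54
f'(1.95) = 0.87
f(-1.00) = -1.03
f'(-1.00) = 1.12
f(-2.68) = -0.24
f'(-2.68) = -0.15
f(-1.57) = -1.00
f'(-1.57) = -1.36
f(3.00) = -0.21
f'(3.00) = 0.04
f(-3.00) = -0.21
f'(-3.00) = -0.04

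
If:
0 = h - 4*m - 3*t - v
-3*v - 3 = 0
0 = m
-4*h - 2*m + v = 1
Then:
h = -1/2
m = 0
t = 1/6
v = -1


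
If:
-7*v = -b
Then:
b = 7*v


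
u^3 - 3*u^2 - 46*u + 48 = (u - 8)*(u - 1)*(u + 6)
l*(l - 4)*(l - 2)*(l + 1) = l^4 - 5*l^3 + 2*l^2 + 8*l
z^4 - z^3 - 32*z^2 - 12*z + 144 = (z - 6)*(z - 2)*(z + 3)*(z + 4)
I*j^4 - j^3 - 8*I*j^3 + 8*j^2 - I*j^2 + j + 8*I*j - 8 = (j - 8)*(j - 1)*(j + I)*(I*j + I)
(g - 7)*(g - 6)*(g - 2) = g^3 - 15*g^2 + 68*g - 84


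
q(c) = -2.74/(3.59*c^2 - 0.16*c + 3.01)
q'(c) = -2.74*(0.16 - 7.18*c)/(3.59*c^2 - 0.16*c + 3.01)^2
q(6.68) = -0.02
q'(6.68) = 0.00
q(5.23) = -0.03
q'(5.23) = 0.01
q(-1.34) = -0.28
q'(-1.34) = -0.29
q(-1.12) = -0.36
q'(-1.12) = -0.38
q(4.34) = -0.04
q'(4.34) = 0.02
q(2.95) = -0.08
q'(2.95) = 0.05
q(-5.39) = -0.03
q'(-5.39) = -0.01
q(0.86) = -0.50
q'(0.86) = 0.54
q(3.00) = -0.08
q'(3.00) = 0.05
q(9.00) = -0.01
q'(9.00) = 0.00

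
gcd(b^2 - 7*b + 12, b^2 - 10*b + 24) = b - 4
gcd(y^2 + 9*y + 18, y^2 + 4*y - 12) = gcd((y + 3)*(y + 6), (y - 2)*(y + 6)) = y + 6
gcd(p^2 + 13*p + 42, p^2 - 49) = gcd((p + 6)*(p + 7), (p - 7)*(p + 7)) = p + 7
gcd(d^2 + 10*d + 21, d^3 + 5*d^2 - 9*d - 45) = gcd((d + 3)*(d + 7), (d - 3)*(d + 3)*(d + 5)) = d + 3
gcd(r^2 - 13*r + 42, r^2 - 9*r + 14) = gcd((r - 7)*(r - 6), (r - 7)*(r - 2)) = r - 7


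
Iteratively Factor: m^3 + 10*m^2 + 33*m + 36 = (m + 4)*(m^2 + 6*m + 9) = (m + 3)*(m + 4)*(m + 3)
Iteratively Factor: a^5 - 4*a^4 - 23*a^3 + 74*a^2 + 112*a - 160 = (a - 5)*(a^4 + a^3 - 18*a^2 - 16*a + 32) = (a - 5)*(a + 2)*(a^3 - a^2 - 16*a + 16) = (a - 5)*(a - 1)*(a + 2)*(a^2 - 16) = (a - 5)*(a - 1)*(a + 2)*(a + 4)*(a - 4)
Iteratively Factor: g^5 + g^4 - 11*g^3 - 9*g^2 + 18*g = (g - 3)*(g^4 + 4*g^3 + g^2 - 6*g) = (g - 3)*(g - 1)*(g^3 + 5*g^2 + 6*g) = (g - 3)*(g - 1)*(g + 3)*(g^2 + 2*g) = g*(g - 3)*(g - 1)*(g + 3)*(g + 2)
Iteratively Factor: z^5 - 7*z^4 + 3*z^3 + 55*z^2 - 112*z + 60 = (z - 1)*(z^4 - 6*z^3 - 3*z^2 + 52*z - 60) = (z - 5)*(z - 1)*(z^3 - z^2 - 8*z + 12) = (z - 5)*(z - 2)*(z - 1)*(z^2 + z - 6) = (z - 5)*(z - 2)*(z - 1)*(z + 3)*(z - 2)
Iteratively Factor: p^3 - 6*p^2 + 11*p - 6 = (p - 2)*(p^2 - 4*p + 3) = (p - 3)*(p - 2)*(p - 1)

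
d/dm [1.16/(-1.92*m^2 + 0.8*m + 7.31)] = (4.4544*m - 0.928)/(-1.92*m^2 + 0.8*m + 7.31)^2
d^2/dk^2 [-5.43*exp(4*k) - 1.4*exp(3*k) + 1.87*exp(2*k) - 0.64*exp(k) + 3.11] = (-86.88*exp(3*k) - 12.6*exp(2*k) + 7.48*exp(k) - 0.64)*exp(k)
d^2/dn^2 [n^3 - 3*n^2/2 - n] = 6*n - 3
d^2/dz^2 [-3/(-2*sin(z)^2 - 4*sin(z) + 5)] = 12*(-4*sin(z)^4 - 6*sin(z)^3 - 8*sin(z)^2 + 7*sin(z) + 13)/(4*sin(z) - cos(2*z) - 4)^3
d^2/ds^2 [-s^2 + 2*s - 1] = -2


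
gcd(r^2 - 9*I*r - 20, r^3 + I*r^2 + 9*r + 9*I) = 1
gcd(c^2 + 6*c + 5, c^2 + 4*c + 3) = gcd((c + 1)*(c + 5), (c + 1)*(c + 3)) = c + 1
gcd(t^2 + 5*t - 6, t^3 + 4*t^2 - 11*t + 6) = t^2 + 5*t - 6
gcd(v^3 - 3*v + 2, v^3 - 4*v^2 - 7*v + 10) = v^2 + v - 2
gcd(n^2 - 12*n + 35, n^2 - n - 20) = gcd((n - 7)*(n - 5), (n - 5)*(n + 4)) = n - 5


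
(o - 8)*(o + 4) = o^2 - 4*o - 32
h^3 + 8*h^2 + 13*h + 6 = (h + 1)^2*(h + 6)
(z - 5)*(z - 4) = z^2 - 9*z + 20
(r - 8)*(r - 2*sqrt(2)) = r^2 - 8*r - 2*sqrt(2)*r + 16*sqrt(2)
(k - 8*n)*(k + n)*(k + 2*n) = k^3 - 5*k^2*n - 22*k*n^2 - 16*n^3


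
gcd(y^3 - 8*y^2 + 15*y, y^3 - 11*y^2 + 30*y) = y^2 - 5*y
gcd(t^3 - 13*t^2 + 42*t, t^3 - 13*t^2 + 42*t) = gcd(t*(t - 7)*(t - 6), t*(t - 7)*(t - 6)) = t^3 - 13*t^2 + 42*t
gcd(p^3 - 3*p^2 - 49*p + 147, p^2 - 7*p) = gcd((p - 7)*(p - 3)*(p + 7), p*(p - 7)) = p - 7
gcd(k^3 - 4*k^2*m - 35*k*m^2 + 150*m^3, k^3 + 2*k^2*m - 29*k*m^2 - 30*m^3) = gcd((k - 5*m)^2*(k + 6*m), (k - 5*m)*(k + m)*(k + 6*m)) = k^2 + k*m - 30*m^2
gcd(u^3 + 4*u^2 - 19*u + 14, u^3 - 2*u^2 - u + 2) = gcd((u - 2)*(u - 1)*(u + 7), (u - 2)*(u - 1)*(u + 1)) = u^2 - 3*u + 2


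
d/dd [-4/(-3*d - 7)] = -12/(3*d + 7)^2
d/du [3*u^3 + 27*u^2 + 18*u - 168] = 9*u^2 + 54*u + 18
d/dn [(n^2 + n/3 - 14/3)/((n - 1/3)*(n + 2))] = 4*(3*n^2 + 18*n + 17)/(9*n^4 + 30*n^3 + 13*n^2 - 20*n + 4)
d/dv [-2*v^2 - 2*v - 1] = -4*v - 2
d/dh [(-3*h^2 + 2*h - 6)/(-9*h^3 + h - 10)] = (2*(3*h - 1)*(9*h^3 - h + 10) - (27*h^2 - 1)*(3*h^2 - 2*h + 6))/(9*h^3 - h + 10)^2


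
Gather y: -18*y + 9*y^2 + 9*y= 9*y^2 - 9*y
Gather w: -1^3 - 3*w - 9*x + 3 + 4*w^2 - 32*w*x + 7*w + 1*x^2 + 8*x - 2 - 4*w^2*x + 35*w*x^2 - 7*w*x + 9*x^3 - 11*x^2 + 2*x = w^2*(4 - 4*x) + w*(35*x^2 - 39*x + 4) + 9*x^3 - 10*x^2 + x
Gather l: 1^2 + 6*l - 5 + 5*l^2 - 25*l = 5*l^2 - 19*l - 4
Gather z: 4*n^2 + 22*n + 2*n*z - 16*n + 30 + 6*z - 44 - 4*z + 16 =4*n^2 + 6*n + z*(2*n + 2) + 2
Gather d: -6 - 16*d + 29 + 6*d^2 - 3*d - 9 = 6*d^2 - 19*d + 14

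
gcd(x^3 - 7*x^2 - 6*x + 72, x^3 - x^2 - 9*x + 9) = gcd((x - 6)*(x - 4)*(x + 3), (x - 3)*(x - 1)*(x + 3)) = x + 3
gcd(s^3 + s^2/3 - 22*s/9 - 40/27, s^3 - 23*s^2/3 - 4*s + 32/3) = s + 4/3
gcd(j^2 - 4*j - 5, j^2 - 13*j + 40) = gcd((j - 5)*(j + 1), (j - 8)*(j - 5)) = j - 5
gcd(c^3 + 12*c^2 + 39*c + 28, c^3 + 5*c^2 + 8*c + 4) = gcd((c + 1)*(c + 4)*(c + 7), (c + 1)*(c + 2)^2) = c + 1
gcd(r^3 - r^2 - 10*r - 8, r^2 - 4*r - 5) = r + 1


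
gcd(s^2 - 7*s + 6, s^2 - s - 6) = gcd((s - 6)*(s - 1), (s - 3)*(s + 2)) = 1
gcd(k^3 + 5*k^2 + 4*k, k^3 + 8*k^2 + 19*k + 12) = k^2 + 5*k + 4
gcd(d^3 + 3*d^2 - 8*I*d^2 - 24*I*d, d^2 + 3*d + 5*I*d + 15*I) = d + 3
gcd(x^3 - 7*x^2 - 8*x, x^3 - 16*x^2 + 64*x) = x^2 - 8*x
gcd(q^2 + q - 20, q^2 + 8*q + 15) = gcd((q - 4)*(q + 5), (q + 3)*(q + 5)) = q + 5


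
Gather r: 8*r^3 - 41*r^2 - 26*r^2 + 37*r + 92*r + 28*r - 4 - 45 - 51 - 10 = 8*r^3 - 67*r^2 + 157*r - 110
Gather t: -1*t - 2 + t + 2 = 0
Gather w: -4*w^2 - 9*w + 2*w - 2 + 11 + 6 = -4*w^2 - 7*w + 15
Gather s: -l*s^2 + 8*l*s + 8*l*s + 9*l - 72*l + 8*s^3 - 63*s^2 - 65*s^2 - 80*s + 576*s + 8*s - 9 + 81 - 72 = -63*l + 8*s^3 + s^2*(-l - 128) + s*(16*l + 504)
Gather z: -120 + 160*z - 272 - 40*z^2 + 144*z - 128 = -40*z^2 + 304*z - 520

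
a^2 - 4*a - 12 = (a - 6)*(a + 2)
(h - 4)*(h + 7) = h^2 + 3*h - 28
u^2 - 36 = (u - 6)*(u + 6)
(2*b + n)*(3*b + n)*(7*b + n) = 42*b^3 + 41*b^2*n + 12*b*n^2 + n^3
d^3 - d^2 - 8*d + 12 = (d - 2)^2*(d + 3)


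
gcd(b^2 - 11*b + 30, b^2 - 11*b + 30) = b^2 - 11*b + 30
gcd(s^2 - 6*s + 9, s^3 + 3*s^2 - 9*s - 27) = s - 3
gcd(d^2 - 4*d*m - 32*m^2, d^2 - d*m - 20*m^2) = d + 4*m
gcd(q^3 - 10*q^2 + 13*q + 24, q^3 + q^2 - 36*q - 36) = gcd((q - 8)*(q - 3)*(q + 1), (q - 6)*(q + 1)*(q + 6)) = q + 1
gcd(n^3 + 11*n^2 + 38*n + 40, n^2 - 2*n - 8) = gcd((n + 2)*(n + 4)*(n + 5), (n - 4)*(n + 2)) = n + 2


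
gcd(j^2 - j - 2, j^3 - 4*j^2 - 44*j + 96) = j - 2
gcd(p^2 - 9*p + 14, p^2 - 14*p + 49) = p - 7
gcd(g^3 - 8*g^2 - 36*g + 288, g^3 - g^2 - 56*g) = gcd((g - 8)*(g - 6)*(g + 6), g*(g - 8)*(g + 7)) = g - 8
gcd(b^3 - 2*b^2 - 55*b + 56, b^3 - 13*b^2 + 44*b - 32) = b^2 - 9*b + 8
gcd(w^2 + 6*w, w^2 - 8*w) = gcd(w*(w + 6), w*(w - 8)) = w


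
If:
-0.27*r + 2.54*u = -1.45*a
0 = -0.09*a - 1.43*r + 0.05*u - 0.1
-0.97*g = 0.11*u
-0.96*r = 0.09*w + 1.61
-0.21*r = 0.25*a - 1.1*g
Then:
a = 0.10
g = 0.01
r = -0.08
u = -0.06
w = -17.05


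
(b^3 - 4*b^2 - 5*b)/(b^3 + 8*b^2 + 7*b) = (b - 5)/(b + 7)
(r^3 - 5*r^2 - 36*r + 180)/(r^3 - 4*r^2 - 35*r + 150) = (r - 6)/(r - 5)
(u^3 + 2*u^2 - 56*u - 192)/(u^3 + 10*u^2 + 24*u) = (u - 8)/u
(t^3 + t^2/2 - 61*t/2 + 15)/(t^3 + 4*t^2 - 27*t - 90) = (t - 1/2)/(t + 3)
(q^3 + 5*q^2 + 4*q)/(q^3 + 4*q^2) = (q + 1)/q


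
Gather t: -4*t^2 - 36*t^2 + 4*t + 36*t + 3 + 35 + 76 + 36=-40*t^2 + 40*t + 150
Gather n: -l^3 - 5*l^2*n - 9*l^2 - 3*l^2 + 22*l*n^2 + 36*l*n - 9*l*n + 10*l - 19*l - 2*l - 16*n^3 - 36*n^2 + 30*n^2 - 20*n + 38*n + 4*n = -l^3 - 12*l^2 - 11*l - 16*n^3 + n^2*(22*l - 6) + n*(-5*l^2 + 27*l + 22)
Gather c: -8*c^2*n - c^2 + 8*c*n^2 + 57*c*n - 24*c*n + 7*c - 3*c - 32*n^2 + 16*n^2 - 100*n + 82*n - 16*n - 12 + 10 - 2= c^2*(-8*n - 1) + c*(8*n^2 + 33*n + 4) - 16*n^2 - 34*n - 4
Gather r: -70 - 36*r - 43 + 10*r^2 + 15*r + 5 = 10*r^2 - 21*r - 108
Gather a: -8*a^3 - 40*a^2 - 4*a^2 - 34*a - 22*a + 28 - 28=-8*a^3 - 44*a^2 - 56*a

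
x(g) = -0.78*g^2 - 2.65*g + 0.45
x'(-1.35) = -0.54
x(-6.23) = -13.31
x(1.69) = -6.26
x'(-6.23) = 7.07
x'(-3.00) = 2.03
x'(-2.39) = 1.08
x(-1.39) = 2.63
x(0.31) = -0.45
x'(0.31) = -3.13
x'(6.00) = -12.01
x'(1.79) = -5.44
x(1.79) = -6.79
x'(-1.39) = -0.48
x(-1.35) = 2.61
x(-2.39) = 2.33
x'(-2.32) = 0.97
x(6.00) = -43.53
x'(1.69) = -5.29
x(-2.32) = 2.40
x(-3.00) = 1.38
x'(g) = -1.56*g - 2.65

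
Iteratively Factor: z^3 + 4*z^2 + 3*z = (z)*(z^2 + 4*z + 3) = z*(z + 1)*(z + 3)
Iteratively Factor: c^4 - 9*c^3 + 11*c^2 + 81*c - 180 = (c - 5)*(c^3 - 4*c^2 - 9*c + 36) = (c - 5)*(c - 3)*(c^2 - c - 12) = (c - 5)*(c - 4)*(c - 3)*(c + 3)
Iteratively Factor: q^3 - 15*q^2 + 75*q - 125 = (q - 5)*(q^2 - 10*q + 25) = (q - 5)^2*(q - 5)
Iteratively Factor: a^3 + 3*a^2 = (a + 3)*(a^2) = a*(a + 3)*(a)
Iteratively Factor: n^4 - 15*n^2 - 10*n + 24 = (n - 1)*(n^3 + n^2 - 14*n - 24) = (n - 1)*(n + 3)*(n^2 - 2*n - 8) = (n - 4)*(n - 1)*(n + 3)*(n + 2)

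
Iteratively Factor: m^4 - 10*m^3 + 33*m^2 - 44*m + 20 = (m - 1)*(m^3 - 9*m^2 + 24*m - 20) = (m - 2)*(m - 1)*(m^2 - 7*m + 10) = (m - 5)*(m - 2)*(m - 1)*(m - 2)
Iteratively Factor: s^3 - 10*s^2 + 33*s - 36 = (s - 4)*(s^2 - 6*s + 9) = (s - 4)*(s - 3)*(s - 3)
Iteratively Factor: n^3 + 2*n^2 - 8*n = (n)*(n^2 + 2*n - 8) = n*(n + 4)*(n - 2)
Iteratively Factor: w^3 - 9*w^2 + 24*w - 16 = (w - 1)*(w^2 - 8*w + 16) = (w - 4)*(w - 1)*(w - 4)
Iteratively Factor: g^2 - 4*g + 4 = (g - 2)*(g - 2)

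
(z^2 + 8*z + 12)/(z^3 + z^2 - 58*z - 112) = (z + 6)/(z^2 - z - 56)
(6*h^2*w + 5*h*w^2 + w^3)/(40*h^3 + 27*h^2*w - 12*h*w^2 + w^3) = w*(6*h^2 + 5*h*w + w^2)/(40*h^3 + 27*h^2*w - 12*h*w^2 + w^3)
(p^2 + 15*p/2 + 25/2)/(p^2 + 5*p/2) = (p + 5)/p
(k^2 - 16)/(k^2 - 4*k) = (k + 4)/k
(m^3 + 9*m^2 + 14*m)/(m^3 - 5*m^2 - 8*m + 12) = m*(m + 7)/(m^2 - 7*m + 6)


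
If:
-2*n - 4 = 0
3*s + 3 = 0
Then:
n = -2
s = -1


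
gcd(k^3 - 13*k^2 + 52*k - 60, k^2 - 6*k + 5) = k - 5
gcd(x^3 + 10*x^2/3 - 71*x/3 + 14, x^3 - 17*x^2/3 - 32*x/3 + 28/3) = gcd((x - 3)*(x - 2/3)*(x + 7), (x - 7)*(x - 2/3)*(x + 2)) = x - 2/3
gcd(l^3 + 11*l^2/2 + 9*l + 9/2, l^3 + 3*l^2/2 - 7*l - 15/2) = l^2 + 4*l + 3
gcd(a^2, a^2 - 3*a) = a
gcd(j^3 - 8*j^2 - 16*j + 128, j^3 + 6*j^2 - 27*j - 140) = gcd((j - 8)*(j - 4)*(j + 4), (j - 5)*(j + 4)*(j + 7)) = j + 4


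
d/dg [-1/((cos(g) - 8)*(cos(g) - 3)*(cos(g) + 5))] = (3*sin(g)^2 + 12*cos(g) + 28)*sin(g)/((cos(g) - 8)^2*(cos(g) - 3)^2*(cos(g) + 5)^2)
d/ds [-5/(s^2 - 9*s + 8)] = 5*(2*s - 9)/(s^2 - 9*s + 8)^2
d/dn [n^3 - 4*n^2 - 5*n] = 3*n^2 - 8*n - 5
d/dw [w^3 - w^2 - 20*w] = 3*w^2 - 2*w - 20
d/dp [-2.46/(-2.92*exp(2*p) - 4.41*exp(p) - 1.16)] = (-14.3664*exp(p) - 10.8486)*exp(p)/(2.92*exp(2*p) + 4.41*exp(p) + 1.16)^2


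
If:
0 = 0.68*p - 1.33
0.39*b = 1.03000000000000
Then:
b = 2.64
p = 1.96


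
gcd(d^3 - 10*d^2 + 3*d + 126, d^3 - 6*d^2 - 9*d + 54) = d^2 - 3*d - 18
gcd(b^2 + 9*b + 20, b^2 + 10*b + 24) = b + 4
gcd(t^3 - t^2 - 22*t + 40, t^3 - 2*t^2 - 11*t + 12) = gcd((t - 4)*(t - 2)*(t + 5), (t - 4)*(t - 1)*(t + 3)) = t - 4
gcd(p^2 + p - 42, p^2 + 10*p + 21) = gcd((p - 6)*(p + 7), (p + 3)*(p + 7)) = p + 7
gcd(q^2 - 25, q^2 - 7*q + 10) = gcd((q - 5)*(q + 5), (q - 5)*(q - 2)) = q - 5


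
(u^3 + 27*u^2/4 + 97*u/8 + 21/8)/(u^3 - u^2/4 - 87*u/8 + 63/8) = (4*u^2 + 13*u + 3)/(4*u^2 - 15*u + 9)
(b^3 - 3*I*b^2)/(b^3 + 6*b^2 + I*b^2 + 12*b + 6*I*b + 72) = b^2/(b^2 + b*(6 + 4*I) + 24*I)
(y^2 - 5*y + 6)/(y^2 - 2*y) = (y - 3)/y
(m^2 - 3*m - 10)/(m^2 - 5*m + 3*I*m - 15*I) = (m + 2)/(m + 3*I)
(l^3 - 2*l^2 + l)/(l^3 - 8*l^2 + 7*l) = (l - 1)/(l - 7)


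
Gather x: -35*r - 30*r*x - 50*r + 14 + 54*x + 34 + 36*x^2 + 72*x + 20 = -85*r + 36*x^2 + x*(126 - 30*r) + 68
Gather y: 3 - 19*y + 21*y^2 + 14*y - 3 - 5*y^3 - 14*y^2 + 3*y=-5*y^3 + 7*y^2 - 2*y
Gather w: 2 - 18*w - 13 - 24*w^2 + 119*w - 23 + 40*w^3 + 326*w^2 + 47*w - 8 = 40*w^3 + 302*w^2 + 148*w - 42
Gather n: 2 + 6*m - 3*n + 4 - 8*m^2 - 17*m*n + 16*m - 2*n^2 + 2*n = -8*m^2 + 22*m - 2*n^2 + n*(-17*m - 1) + 6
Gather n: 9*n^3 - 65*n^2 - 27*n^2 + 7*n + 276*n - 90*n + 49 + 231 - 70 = 9*n^3 - 92*n^2 + 193*n + 210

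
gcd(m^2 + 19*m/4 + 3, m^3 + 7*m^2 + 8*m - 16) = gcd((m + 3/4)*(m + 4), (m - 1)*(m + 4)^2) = m + 4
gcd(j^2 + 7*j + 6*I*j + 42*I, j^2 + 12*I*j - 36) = j + 6*I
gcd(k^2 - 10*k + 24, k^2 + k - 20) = k - 4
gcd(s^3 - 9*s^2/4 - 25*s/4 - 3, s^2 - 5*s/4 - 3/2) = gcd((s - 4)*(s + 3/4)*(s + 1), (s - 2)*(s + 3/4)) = s + 3/4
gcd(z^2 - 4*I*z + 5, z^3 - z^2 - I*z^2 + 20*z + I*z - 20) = z - 5*I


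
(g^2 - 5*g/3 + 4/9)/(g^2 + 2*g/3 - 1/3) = (g - 4/3)/(g + 1)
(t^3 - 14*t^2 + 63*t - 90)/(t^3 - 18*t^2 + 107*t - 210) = (t - 3)/(t - 7)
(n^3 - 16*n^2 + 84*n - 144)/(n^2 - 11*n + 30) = (n^2 - 10*n + 24)/(n - 5)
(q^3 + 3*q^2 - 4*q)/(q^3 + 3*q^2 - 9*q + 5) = q*(q + 4)/(q^2 + 4*q - 5)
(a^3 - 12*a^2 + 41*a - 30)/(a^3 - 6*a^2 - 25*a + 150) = (a - 1)/(a + 5)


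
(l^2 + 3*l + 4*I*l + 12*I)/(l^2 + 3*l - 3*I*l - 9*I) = (l + 4*I)/(l - 3*I)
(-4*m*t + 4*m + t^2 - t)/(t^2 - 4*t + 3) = (-4*m + t)/(t - 3)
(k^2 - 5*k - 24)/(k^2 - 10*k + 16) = (k + 3)/(k - 2)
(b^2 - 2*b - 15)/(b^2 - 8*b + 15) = (b + 3)/(b - 3)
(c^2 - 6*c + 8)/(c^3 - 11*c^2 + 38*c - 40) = 1/(c - 5)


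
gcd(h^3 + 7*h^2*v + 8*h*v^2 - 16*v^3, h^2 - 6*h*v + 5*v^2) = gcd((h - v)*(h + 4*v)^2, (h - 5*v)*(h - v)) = -h + v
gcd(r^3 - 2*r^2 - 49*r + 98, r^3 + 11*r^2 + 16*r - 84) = r^2 + 5*r - 14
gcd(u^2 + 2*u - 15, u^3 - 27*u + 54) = u - 3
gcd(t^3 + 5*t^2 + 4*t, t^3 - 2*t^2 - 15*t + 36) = t + 4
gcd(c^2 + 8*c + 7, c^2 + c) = c + 1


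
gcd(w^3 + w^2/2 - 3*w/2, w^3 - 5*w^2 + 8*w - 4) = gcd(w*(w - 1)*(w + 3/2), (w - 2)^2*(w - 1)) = w - 1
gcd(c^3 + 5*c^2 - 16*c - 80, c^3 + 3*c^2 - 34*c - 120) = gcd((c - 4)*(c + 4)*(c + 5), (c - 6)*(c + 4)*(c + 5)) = c^2 + 9*c + 20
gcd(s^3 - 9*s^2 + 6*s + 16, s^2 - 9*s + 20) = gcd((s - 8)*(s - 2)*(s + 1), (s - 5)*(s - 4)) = 1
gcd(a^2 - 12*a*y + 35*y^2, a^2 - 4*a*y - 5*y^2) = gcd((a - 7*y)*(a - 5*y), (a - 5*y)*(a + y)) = -a + 5*y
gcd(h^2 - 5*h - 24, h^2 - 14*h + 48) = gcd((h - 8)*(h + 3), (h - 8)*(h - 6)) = h - 8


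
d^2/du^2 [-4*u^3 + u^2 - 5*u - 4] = 2 - 24*u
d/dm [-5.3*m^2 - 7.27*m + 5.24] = -10.6*m - 7.27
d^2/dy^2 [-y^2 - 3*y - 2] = -2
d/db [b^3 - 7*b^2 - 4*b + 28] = 3*b^2 - 14*b - 4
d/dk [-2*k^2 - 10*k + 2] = -4*k - 10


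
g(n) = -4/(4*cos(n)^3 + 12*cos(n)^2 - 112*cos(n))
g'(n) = -4*(12*sin(n)*cos(n)^2 + 24*sin(n)*cos(n) - 112*sin(n))/(4*cos(n)^3 + 12*cos(n)^2 - 112*cos(n))^2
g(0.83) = 0.06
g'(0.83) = 0.06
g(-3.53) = -0.04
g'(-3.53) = 0.02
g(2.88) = -0.03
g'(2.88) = 0.01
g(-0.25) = 0.04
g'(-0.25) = -0.01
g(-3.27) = -0.03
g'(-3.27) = 0.00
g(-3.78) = -0.04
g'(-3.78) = 0.03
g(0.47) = 0.05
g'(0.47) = 0.02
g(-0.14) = 0.04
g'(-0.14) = -0.00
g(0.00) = 0.04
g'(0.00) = 0.00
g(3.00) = -0.03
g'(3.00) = 0.00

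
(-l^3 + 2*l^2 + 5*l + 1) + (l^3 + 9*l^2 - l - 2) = 11*l^2 + 4*l - 1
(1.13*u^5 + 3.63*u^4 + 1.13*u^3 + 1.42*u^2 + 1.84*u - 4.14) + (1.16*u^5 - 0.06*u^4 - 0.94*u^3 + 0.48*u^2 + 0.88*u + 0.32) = 2.29*u^5 + 3.57*u^4 + 0.19*u^3 + 1.9*u^2 + 2.72*u - 3.82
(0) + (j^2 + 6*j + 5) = j^2 + 6*j + 5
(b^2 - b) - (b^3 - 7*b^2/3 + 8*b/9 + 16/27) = -b^3 + 10*b^2/3 - 17*b/9 - 16/27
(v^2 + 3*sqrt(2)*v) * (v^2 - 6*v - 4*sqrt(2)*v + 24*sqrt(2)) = v^4 - 6*v^3 - sqrt(2)*v^3 - 24*v^2 + 6*sqrt(2)*v^2 + 144*v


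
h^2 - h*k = h*(h - k)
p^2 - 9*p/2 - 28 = (p - 8)*(p + 7/2)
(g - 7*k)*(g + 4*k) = g^2 - 3*g*k - 28*k^2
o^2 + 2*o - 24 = (o - 4)*(o + 6)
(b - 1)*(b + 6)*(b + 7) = b^3 + 12*b^2 + 29*b - 42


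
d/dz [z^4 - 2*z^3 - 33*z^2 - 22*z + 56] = 4*z^3 - 6*z^2 - 66*z - 22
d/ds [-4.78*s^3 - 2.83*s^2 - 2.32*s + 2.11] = -14.34*s^2 - 5.66*s - 2.32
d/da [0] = 0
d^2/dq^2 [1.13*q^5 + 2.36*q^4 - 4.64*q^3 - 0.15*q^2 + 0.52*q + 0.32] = 22.6*q^3 + 28.32*q^2 - 27.84*q - 0.3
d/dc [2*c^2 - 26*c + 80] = 4*c - 26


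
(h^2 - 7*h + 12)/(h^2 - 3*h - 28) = (-h^2 + 7*h - 12)/(-h^2 + 3*h + 28)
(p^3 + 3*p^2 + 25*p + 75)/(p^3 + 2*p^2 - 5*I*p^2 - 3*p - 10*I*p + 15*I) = (p + 5*I)/(p - 1)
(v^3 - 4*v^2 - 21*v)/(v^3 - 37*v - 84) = v/(v + 4)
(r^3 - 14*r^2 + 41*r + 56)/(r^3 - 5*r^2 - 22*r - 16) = (r - 7)/(r + 2)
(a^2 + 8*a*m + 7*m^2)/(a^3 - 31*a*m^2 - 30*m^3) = (a + 7*m)/(a^2 - a*m - 30*m^2)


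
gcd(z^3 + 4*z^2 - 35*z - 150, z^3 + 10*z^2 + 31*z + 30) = z + 5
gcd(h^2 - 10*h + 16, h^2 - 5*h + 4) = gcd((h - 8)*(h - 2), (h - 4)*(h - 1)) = 1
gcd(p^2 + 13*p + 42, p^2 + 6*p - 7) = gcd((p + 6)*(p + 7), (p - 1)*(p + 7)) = p + 7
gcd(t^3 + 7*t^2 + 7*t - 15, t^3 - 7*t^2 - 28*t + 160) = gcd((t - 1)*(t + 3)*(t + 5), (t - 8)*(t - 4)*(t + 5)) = t + 5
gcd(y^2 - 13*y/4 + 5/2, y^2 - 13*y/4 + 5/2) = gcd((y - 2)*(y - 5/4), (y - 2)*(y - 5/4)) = y^2 - 13*y/4 + 5/2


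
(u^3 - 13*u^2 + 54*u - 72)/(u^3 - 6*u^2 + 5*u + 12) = (u - 6)/(u + 1)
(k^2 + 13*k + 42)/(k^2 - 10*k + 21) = (k^2 + 13*k + 42)/(k^2 - 10*k + 21)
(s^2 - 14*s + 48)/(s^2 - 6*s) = (s - 8)/s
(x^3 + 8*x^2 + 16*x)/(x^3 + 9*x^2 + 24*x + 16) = x/(x + 1)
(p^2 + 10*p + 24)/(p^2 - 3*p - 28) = (p + 6)/(p - 7)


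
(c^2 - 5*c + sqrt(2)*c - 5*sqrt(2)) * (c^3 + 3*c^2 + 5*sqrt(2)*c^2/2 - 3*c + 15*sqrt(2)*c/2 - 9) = c^5 - 2*c^4 + 7*sqrt(2)*c^4/2 - 13*c^3 - 7*sqrt(2)*c^3 - 111*sqrt(2)*c^2/2 - 4*c^2 - 30*c + 6*sqrt(2)*c + 45*sqrt(2)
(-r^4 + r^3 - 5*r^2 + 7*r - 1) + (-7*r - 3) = -r^4 + r^3 - 5*r^2 - 4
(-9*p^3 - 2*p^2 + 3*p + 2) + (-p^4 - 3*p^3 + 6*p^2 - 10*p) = -p^4 - 12*p^3 + 4*p^2 - 7*p + 2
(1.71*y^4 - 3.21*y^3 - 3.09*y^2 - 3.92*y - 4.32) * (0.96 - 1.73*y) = -2.9583*y^5 + 7.1949*y^4 + 2.2641*y^3 + 3.8152*y^2 + 3.7104*y - 4.1472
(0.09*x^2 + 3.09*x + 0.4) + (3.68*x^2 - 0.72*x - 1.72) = 3.77*x^2 + 2.37*x - 1.32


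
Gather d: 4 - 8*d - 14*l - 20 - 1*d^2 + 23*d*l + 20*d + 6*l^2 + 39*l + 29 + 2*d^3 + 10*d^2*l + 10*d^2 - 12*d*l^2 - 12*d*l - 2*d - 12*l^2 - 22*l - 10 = 2*d^3 + d^2*(10*l + 9) + d*(-12*l^2 + 11*l + 10) - 6*l^2 + 3*l + 3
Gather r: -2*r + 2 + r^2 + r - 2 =r^2 - r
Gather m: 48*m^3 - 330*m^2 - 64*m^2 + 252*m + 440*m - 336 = 48*m^3 - 394*m^2 + 692*m - 336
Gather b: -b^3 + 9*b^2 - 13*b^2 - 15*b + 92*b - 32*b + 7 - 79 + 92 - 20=-b^3 - 4*b^2 + 45*b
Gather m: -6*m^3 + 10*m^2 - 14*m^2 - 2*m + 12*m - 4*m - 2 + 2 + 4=-6*m^3 - 4*m^2 + 6*m + 4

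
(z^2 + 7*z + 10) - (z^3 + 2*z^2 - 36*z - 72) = -z^3 - z^2 + 43*z + 82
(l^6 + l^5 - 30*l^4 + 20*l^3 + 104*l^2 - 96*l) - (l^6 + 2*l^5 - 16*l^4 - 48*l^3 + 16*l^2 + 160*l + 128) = -l^5 - 14*l^4 + 68*l^3 + 88*l^2 - 256*l - 128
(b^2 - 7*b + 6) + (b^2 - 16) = 2*b^2 - 7*b - 10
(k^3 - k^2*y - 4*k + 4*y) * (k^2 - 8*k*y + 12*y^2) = k^5 - 9*k^4*y + 20*k^3*y^2 - 4*k^3 - 12*k^2*y^3 + 36*k^2*y - 80*k*y^2 + 48*y^3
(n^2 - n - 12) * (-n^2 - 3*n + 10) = -n^4 - 2*n^3 + 25*n^2 + 26*n - 120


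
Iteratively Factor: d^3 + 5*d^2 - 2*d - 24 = (d - 2)*(d^2 + 7*d + 12) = (d - 2)*(d + 4)*(d + 3)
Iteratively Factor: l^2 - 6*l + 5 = (l - 1)*(l - 5)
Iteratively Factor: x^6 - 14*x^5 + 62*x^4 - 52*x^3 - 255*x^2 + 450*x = (x + 2)*(x^5 - 16*x^4 + 94*x^3 - 240*x^2 + 225*x) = x*(x + 2)*(x^4 - 16*x^3 + 94*x^2 - 240*x + 225) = x*(x - 5)*(x + 2)*(x^3 - 11*x^2 + 39*x - 45) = x*(x - 5)*(x - 3)*(x + 2)*(x^2 - 8*x + 15) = x*(x - 5)*(x - 3)^2*(x + 2)*(x - 5)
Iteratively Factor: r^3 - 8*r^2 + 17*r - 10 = (r - 1)*(r^2 - 7*r + 10) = (r - 5)*(r - 1)*(r - 2)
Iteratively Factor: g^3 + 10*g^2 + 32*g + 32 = (g + 2)*(g^2 + 8*g + 16) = (g + 2)*(g + 4)*(g + 4)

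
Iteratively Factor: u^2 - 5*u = (u)*(u - 5)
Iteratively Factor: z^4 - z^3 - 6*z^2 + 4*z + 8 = (z - 2)*(z^3 + z^2 - 4*z - 4) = (z - 2)^2*(z^2 + 3*z + 2) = (z - 2)^2*(z + 1)*(z + 2)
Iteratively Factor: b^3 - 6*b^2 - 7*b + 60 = (b + 3)*(b^2 - 9*b + 20) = (b - 5)*(b + 3)*(b - 4)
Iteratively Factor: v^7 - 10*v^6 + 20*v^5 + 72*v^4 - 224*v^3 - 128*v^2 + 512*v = (v)*(v^6 - 10*v^5 + 20*v^4 + 72*v^3 - 224*v^2 - 128*v + 512) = v*(v - 4)*(v^5 - 6*v^4 - 4*v^3 + 56*v^2 - 128) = v*(v - 4)*(v + 2)*(v^4 - 8*v^3 + 12*v^2 + 32*v - 64) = v*(v - 4)*(v + 2)^2*(v^3 - 10*v^2 + 32*v - 32) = v*(v - 4)*(v - 2)*(v + 2)^2*(v^2 - 8*v + 16) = v*(v - 4)^2*(v - 2)*(v + 2)^2*(v - 4)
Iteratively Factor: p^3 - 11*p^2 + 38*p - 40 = (p - 5)*(p^2 - 6*p + 8) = (p - 5)*(p - 2)*(p - 4)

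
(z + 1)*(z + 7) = z^2 + 8*z + 7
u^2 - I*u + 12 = (u - 4*I)*(u + 3*I)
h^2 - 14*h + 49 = (h - 7)^2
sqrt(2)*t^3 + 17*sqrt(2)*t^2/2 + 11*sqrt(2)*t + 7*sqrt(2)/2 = (t + 1)*(t + 7)*(sqrt(2)*t + sqrt(2)/2)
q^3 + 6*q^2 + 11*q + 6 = (q + 1)*(q + 2)*(q + 3)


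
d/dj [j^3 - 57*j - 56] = 3*j^2 - 57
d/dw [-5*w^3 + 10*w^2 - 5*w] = -15*w^2 + 20*w - 5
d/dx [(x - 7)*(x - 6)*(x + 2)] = 3*x^2 - 22*x + 16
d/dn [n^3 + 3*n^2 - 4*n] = 3*n^2 + 6*n - 4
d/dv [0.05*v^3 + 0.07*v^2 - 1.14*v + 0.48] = 0.15*v^2 + 0.14*v - 1.14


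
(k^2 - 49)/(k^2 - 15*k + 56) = (k + 7)/(k - 8)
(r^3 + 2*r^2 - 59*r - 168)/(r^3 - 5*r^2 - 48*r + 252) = (r^2 - 5*r - 24)/(r^2 - 12*r + 36)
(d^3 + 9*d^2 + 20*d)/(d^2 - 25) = d*(d + 4)/(d - 5)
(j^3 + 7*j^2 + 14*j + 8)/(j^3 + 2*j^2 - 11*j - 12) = (j + 2)/(j - 3)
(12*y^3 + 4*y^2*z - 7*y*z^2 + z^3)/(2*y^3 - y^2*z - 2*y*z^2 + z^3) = (6*y - z)/(y - z)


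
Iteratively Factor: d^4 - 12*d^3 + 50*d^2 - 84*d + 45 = (d - 5)*(d^3 - 7*d^2 + 15*d - 9) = (d - 5)*(d - 1)*(d^2 - 6*d + 9) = (d - 5)*(d - 3)*(d - 1)*(d - 3)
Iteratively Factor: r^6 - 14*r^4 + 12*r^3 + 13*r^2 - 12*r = (r - 3)*(r^5 + 3*r^4 - 5*r^3 - 3*r^2 + 4*r) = r*(r - 3)*(r^4 + 3*r^3 - 5*r^2 - 3*r + 4) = r*(r - 3)*(r - 1)*(r^3 + 4*r^2 - r - 4) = r*(r - 3)*(r - 1)^2*(r^2 + 5*r + 4) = r*(r - 3)*(r - 1)^2*(r + 1)*(r + 4)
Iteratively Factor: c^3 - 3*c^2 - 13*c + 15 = (c - 5)*(c^2 + 2*c - 3) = (c - 5)*(c - 1)*(c + 3)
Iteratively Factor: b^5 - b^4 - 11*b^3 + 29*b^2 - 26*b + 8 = (b - 1)*(b^4 - 11*b^2 + 18*b - 8) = (b - 1)*(b + 4)*(b^3 - 4*b^2 + 5*b - 2) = (b - 1)^2*(b + 4)*(b^2 - 3*b + 2) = (b - 2)*(b - 1)^2*(b + 4)*(b - 1)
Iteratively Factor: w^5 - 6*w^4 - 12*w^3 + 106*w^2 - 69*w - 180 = (w + 1)*(w^4 - 7*w^3 - 5*w^2 + 111*w - 180) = (w - 3)*(w + 1)*(w^3 - 4*w^2 - 17*w + 60) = (w - 3)*(w + 1)*(w + 4)*(w^2 - 8*w + 15) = (w - 3)^2*(w + 1)*(w + 4)*(w - 5)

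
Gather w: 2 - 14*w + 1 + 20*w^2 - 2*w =20*w^2 - 16*w + 3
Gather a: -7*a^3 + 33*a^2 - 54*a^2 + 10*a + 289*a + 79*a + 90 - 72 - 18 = -7*a^3 - 21*a^2 + 378*a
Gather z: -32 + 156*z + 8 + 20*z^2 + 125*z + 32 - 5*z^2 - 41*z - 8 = 15*z^2 + 240*z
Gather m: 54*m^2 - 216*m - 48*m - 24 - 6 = 54*m^2 - 264*m - 30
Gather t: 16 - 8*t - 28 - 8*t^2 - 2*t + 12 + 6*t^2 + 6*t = -2*t^2 - 4*t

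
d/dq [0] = 0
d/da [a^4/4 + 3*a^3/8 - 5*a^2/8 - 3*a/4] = a^3 + 9*a^2/8 - 5*a/4 - 3/4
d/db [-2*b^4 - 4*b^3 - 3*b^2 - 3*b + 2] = -8*b^3 - 12*b^2 - 6*b - 3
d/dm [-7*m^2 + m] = 1 - 14*m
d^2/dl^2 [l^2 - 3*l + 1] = 2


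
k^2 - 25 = (k - 5)*(k + 5)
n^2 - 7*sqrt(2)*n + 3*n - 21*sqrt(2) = (n + 3)*(n - 7*sqrt(2))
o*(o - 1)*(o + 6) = o^3 + 5*o^2 - 6*o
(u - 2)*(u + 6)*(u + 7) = u^3 + 11*u^2 + 16*u - 84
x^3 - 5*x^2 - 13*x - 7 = (x - 7)*(x + 1)^2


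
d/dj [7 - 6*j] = -6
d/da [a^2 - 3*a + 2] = 2*a - 3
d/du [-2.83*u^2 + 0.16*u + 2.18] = 0.16 - 5.66*u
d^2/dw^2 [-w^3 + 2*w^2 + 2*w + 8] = 4 - 6*w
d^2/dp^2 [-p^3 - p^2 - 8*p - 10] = -6*p - 2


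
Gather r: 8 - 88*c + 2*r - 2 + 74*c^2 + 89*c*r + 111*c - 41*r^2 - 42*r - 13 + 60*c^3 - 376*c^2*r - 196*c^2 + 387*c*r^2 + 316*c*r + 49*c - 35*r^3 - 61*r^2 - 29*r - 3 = 60*c^3 - 122*c^2 + 72*c - 35*r^3 + r^2*(387*c - 102) + r*(-376*c^2 + 405*c - 69) - 10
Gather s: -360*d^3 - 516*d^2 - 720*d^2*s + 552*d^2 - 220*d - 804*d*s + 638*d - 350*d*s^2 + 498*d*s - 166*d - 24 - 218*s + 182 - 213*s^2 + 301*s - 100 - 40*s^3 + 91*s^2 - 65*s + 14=-360*d^3 + 36*d^2 + 252*d - 40*s^3 + s^2*(-350*d - 122) + s*(-720*d^2 - 306*d + 18) + 72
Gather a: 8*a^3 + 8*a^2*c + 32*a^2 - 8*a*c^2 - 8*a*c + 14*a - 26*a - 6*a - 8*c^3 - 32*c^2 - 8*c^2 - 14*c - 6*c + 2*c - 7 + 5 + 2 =8*a^3 + a^2*(8*c + 32) + a*(-8*c^2 - 8*c - 18) - 8*c^3 - 40*c^2 - 18*c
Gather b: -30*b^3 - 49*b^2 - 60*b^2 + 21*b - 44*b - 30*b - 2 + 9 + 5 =-30*b^3 - 109*b^2 - 53*b + 12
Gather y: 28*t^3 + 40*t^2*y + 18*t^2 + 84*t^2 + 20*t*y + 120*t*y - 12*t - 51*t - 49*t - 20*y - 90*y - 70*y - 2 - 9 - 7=28*t^3 + 102*t^2 - 112*t + y*(40*t^2 + 140*t - 180) - 18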